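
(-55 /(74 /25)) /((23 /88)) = -60500 /851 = -71.09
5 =5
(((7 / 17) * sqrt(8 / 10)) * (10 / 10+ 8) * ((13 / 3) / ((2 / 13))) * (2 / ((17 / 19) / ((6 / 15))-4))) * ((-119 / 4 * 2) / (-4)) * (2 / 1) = -472017 * sqrt(5) / 335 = -3150.63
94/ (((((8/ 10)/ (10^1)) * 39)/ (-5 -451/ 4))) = -184475/ 52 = -3547.60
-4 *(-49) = 196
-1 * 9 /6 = -3 /2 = -1.50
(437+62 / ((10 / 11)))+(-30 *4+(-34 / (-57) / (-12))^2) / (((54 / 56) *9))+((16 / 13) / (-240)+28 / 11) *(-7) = 2406067627276 / 5080477545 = 473.59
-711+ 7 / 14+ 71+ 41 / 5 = -6313 / 10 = -631.30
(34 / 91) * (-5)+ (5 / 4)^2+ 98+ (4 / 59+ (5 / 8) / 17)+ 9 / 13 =143833451 / 1460368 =98.49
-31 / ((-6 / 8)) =124 / 3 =41.33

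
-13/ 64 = -0.20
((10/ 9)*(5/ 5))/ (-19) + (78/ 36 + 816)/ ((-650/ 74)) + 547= 453.80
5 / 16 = 0.31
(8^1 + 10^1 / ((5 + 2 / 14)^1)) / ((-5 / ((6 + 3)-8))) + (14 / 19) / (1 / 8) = 6679 / 1710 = 3.91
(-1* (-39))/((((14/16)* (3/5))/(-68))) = -35360/7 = -5051.43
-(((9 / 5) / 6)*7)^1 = -21 / 10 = -2.10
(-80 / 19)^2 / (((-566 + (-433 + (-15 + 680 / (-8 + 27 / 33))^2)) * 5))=3994240 / 12426967613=0.00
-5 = -5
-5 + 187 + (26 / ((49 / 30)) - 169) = 28.92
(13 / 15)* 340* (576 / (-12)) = -14144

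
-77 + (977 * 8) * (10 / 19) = 76697 / 19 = 4036.68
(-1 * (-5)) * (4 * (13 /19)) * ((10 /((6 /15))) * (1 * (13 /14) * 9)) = 380250 /133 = 2859.02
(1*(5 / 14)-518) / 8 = -7247 / 112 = -64.71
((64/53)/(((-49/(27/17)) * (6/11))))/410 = -1584/9050545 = -0.00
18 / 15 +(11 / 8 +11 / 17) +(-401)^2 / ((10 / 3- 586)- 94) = -32358631 / 138040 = -234.41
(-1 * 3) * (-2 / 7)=6 / 7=0.86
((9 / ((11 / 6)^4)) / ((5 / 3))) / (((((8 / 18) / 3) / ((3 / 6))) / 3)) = 354294 / 73205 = 4.84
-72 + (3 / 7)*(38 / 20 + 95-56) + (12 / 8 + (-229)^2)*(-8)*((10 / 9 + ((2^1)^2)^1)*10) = -13509222317 / 630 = -21443210.03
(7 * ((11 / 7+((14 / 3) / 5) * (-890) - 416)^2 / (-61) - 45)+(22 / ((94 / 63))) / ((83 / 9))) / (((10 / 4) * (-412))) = 2671677907963 / 15441289290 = 173.02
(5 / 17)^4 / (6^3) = 625 / 18040536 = 0.00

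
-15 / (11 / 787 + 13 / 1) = -3935 / 3414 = -1.15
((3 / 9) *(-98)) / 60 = -49 / 90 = -0.54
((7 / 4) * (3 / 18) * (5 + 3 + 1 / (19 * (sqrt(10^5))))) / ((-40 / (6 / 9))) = -7 / 180 - 7 * sqrt(10) / 27360000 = -0.04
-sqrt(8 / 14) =-0.76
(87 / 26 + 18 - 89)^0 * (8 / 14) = 4 / 7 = 0.57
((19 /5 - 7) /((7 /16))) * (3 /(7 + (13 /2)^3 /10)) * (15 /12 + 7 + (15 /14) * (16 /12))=-277504 /45031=-6.16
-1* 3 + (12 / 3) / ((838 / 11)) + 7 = 1698 / 419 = 4.05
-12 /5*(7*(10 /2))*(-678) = 56952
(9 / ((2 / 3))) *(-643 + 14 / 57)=-329733 / 38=-8677.18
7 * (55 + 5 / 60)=4627 / 12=385.58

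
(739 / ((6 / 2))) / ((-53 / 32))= -23648 / 159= -148.73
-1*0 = 0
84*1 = 84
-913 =-913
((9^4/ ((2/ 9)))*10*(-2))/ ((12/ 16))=-787320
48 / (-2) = -24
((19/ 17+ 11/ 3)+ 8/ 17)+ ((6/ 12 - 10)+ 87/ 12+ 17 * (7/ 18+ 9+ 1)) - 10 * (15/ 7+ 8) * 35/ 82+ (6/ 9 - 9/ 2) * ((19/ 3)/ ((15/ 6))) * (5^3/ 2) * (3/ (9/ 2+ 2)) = -46908575/ 326196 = -143.80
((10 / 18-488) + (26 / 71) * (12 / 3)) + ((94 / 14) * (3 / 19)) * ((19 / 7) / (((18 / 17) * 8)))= -243293957 / 500976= -485.64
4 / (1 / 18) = 72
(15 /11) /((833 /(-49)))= -15 /187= -0.08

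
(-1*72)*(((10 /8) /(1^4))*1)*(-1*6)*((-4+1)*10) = -16200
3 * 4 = 12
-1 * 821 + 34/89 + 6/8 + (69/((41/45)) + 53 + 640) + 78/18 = -2049407/43788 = -46.80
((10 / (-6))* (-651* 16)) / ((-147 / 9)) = -1062.86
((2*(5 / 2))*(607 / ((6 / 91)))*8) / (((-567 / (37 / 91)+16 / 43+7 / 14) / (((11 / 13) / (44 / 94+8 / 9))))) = -9985720580 / 60605749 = -164.77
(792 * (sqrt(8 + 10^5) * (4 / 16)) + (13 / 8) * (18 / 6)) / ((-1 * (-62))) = 39 / 496 + 594 * sqrt(2778) / 31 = 1010.01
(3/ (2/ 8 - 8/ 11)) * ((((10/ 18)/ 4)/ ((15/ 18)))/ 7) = -22/ 147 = -0.15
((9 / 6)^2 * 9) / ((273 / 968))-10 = 5624 / 91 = 61.80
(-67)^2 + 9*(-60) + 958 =4907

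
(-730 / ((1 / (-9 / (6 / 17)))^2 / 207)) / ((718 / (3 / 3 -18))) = 3340815435 / 1436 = 2326473.14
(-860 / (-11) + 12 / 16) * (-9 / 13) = -31257 / 572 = -54.65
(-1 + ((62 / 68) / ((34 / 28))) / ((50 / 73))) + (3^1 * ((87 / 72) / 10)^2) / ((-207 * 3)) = 13258415 / 137832192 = 0.10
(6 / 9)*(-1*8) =-16 / 3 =-5.33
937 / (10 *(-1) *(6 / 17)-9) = -15929 / 213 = -74.78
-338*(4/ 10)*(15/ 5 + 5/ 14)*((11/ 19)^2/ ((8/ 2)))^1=-961103/ 25270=-38.03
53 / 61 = 0.87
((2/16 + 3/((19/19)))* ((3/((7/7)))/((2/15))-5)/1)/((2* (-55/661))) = -115675/352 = -328.62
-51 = -51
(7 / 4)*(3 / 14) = 3 / 8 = 0.38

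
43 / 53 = 0.81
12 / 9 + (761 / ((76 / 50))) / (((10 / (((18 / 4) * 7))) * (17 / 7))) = 5044351 / 7752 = 650.72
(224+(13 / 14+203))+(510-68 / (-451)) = 5923033 / 6314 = 938.08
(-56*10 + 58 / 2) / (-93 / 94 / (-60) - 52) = 998280 / 97729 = 10.21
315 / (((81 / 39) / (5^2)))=11375 / 3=3791.67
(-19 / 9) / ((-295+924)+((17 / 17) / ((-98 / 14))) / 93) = -4123 / 1228434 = -0.00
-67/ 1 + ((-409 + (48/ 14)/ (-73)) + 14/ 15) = -3641746/ 7665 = -475.11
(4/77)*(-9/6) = -6/77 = -0.08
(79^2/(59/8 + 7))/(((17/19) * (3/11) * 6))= 5217476/17595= 296.53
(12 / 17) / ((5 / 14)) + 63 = 5523 / 85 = 64.98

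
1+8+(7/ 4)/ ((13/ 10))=269/ 26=10.35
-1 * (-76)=76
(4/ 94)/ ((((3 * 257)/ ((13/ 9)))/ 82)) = 2132/ 326133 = 0.01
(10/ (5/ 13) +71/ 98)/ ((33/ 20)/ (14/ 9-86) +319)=19904400/ 237576647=0.08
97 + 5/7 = 684/7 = 97.71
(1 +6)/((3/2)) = 14/3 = 4.67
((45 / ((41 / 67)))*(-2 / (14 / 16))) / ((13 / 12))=-578880 / 3731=-155.15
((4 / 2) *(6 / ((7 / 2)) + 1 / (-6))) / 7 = 65 / 147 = 0.44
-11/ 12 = -0.92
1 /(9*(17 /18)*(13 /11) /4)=88 /221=0.40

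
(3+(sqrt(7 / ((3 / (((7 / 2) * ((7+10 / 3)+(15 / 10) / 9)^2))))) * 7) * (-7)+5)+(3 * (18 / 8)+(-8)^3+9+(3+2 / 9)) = -2401 * sqrt(6) / 4 - 17461 / 36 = -1955.33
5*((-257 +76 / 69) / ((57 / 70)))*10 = -61799500 / 3933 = -15713.07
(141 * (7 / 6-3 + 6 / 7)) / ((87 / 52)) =-50102 / 609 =-82.27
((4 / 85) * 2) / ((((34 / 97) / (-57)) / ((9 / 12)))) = -16587 / 1445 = -11.48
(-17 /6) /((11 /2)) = -17 /33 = -0.52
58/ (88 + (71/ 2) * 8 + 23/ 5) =290/ 1883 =0.15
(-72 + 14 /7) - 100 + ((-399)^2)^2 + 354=25344958585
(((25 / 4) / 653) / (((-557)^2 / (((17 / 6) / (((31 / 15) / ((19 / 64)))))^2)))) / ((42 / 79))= 5151244375 / 535890650733871104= 0.00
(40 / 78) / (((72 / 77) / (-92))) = -17710 / 351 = -50.46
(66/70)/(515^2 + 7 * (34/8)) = 44/12378555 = 0.00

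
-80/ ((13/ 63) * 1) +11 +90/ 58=-141428/ 377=-375.14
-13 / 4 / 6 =-0.54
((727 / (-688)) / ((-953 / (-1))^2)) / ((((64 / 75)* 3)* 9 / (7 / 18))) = -0.00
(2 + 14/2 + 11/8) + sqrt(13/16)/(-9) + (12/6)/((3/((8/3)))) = 875/72- sqrt(13)/36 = 12.05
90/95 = 18/19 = 0.95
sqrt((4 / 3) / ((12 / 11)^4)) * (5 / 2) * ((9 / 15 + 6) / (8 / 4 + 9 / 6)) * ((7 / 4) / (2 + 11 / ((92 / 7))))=30613 * sqrt(3) / 18792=2.82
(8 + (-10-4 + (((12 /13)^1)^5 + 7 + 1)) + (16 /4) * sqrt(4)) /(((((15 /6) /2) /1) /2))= 31694096 /1856465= 17.07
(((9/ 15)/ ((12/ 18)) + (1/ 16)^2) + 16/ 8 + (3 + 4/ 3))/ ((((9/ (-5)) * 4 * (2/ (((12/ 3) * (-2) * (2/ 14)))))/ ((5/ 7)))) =138955/ 338688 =0.41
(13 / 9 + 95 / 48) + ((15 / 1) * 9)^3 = 354294493 / 144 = 2460378.42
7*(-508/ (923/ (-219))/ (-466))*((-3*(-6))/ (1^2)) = -7008876/ 215059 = -32.59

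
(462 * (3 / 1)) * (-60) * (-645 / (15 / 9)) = 32182920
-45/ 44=-1.02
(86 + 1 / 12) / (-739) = -1033 / 8868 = -0.12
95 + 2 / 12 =95.17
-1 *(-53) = 53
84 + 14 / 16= 679 / 8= 84.88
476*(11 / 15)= 5236 / 15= 349.07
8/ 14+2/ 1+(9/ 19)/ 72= 2743/ 1064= 2.58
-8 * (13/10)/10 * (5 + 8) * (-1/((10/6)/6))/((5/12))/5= 73008/3125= 23.36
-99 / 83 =-1.19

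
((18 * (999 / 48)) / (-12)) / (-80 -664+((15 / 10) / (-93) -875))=30969 / 1606064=0.02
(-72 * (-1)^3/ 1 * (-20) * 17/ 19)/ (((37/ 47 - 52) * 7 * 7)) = 1150560/ 2240917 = 0.51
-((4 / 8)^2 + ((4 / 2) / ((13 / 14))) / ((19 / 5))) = -807 / 988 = -0.82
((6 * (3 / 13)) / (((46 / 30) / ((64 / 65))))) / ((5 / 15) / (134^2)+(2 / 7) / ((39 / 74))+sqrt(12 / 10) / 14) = 17316447995589120 / 10338832221381079 - 35099706184704 * sqrt(30) / 795294786260083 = 1.43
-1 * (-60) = 60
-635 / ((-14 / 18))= 5715 / 7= 816.43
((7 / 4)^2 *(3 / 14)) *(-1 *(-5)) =105 / 32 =3.28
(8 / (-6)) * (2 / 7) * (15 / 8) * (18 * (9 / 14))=-405 / 49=-8.27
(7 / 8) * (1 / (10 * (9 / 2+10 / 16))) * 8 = 28 / 205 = 0.14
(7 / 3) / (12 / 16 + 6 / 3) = 28 / 33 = 0.85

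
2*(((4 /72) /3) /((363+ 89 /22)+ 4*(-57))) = 0.00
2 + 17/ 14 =45/ 14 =3.21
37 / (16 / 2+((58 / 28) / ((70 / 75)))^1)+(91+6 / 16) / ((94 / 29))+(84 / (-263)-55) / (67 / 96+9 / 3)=2369799624641 / 140631591440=16.85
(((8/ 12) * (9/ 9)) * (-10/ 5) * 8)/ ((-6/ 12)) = 64/ 3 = 21.33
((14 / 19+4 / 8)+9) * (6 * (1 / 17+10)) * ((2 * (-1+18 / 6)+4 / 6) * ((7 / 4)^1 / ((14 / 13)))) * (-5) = -1592955 / 68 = -23425.81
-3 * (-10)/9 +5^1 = 25/3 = 8.33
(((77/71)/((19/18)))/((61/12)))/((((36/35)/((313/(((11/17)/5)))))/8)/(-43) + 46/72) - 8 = -582285118620616/75782432880677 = -7.68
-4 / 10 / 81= -2 / 405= -0.00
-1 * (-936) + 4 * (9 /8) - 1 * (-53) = 1987 /2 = 993.50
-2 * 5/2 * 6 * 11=-330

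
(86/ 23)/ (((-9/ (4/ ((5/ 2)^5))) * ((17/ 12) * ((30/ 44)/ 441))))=-47466496/ 6109375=-7.77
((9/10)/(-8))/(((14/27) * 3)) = -81/1120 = -0.07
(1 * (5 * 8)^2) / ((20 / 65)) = 5200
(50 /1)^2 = 2500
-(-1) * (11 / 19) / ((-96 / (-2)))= 11 / 912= 0.01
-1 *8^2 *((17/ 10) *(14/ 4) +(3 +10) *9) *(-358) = 14085152/ 5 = 2817030.40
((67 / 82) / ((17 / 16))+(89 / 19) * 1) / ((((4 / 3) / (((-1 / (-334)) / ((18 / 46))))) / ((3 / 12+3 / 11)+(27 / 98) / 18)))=240843695 / 14304505908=0.02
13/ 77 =0.17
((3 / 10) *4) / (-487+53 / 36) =-216 / 87395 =-0.00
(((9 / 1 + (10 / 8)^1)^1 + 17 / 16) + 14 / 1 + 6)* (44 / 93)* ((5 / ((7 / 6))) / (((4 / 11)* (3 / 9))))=909315 / 1736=523.80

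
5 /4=1.25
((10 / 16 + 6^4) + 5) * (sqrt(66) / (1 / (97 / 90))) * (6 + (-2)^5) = -1458977 * sqrt(66) / 40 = -296319.63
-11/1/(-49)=11/49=0.22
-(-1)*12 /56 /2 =3 /28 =0.11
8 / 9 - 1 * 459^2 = -1896121 / 9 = -210680.11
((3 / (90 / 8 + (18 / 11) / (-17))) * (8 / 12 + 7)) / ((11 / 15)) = 7820 / 2781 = 2.81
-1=-1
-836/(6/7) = -2926/3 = -975.33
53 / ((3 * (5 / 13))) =689 / 15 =45.93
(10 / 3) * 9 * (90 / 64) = 675 / 16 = 42.19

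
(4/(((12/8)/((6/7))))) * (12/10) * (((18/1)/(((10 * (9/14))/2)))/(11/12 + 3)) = 4608/1175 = 3.92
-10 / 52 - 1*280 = -7285 / 26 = -280.19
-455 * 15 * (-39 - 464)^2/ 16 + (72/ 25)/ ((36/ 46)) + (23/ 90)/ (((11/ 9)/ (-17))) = -474866266323/ 4400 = -107924151.44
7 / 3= 2.33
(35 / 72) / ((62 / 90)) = 175 / 248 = 0.71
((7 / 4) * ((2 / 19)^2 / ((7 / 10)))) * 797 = 7970 / 361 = 22.08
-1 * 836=-836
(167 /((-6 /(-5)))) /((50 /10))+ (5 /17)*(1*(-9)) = 2569 /102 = 25.19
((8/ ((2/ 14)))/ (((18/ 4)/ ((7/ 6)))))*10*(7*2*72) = 146346.67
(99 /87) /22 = 3 /58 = 0.05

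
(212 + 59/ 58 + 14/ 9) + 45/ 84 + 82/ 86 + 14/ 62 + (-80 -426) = -2822249879/ 9741564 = -289.71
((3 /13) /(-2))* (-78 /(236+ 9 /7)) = 63 /1661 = 0.04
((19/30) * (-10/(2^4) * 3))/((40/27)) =-513/640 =-0.80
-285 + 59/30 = -8491/30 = -283.03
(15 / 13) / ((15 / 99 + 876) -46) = 99 / 71227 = 0.00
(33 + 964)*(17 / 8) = 16949 / 8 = 2118.62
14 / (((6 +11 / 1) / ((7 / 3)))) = 98 / 51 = 1.92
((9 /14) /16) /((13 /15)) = 135 /2912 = 0.05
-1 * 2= -2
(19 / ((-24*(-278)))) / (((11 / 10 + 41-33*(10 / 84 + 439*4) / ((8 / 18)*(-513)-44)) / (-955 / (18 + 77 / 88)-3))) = -182982730 / 305907475773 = -0.00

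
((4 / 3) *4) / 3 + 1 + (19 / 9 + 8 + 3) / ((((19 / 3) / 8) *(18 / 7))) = 4729 / 513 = 9.22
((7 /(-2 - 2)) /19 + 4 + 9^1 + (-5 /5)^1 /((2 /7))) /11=65 /76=0.86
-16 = -16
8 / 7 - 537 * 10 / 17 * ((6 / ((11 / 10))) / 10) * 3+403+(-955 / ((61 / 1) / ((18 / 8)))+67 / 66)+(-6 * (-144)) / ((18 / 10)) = 333.03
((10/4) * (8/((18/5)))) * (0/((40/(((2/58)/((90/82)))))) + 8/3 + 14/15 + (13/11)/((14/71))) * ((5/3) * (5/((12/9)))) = 923375/2772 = 333.11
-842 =-842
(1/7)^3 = 1/343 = 0.00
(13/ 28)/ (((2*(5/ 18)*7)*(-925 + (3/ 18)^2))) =-1053/ 8158255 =-0.00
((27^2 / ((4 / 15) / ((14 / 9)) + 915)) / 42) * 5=675 / 7118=0.09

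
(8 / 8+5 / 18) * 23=529 / 18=29.39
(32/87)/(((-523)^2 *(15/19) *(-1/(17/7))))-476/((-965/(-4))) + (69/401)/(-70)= -764055449174833/386761830218190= -1.98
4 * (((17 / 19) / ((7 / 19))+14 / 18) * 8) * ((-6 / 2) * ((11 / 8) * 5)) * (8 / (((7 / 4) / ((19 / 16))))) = -1688720 / 147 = -11487.89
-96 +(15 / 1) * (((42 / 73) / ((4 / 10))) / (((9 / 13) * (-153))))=-1074499 / 11169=-96.20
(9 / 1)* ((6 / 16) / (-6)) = -9 / 16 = -0.56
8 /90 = 4 /45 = 0.09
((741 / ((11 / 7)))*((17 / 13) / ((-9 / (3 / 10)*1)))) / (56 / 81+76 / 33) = -183141 / 26680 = -6.86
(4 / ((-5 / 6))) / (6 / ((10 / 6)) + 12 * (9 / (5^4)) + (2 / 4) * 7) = -6000 / 9091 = -0.66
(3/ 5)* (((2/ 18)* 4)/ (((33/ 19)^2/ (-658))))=-950152/ 16335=-58.17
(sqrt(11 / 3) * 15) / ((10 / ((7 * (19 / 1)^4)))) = 912247 * sqrt(33) / 2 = 2620230.02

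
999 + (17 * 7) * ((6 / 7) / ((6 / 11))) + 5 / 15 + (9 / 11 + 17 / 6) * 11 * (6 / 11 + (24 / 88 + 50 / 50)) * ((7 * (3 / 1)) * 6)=342809 / 33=10388.15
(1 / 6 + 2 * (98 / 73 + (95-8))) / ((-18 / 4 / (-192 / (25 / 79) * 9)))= 391642816 / 1825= 214598.80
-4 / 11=-0.36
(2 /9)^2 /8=1 /162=0.01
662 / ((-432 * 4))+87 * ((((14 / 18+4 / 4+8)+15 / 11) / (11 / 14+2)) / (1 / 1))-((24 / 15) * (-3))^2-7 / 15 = 1000972483 / 3088800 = 324.07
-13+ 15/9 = -34/3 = -11.33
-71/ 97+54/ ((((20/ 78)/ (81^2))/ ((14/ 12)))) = 1563675859/ 970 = 1612036.97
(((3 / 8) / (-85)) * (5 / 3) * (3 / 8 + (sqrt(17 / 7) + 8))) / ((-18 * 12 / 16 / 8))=0.04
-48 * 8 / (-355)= 384 / 355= 1.08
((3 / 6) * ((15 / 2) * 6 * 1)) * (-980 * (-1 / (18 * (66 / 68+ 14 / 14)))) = 41650 / 67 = 621.64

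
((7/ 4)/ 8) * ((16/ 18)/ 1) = 7/ 36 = 0.19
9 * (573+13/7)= 36216/7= 5173.71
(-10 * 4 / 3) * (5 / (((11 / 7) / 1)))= -1400 / 33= -42.42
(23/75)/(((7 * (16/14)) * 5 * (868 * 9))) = 23/23436000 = 0.00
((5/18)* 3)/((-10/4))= -1/3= -0.33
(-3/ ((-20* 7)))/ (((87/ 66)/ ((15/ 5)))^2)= 3267/ 29435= 0.11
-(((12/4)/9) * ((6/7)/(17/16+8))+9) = -9167/1015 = -9.03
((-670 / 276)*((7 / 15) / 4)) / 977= -0.00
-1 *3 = -3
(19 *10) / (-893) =-0.21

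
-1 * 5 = -5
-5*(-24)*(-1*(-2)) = 240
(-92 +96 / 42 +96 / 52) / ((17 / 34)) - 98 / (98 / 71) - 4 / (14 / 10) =-22713 / 91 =-249.59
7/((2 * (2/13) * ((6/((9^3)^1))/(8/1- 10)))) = -22113/4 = -5528.25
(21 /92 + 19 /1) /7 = 1769 /644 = 2.75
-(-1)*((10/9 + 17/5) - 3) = 68/45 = 1.51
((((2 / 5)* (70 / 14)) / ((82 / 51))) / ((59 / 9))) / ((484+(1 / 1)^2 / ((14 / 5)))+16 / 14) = 918 / 2348849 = 0.00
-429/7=-61.29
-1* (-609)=609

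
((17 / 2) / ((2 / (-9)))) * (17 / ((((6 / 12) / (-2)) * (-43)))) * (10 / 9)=-2890 / 43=-67.21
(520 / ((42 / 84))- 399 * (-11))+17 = 5446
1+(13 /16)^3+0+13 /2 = 32917 /4096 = 8.04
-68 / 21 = -3.24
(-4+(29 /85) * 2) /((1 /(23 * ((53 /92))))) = -7473 /170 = -43.96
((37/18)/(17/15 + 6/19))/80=703/39648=0.02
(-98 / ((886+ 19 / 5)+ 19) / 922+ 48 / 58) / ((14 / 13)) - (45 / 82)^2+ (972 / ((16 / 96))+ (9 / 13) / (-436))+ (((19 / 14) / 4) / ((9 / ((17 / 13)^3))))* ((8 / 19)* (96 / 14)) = 41935242178494941598191 / 7189668139687243392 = 5832.71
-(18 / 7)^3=-5832 / 343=-17.00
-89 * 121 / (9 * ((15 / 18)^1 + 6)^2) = -43076 / 1681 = -25.63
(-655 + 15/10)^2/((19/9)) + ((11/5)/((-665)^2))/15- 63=26829301393169/132667500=202229.64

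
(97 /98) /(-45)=-97 /4410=-0.02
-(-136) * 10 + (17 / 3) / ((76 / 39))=103581 / 76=1362.91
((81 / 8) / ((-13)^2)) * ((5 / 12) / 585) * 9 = 27 / 70304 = 0.00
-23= -23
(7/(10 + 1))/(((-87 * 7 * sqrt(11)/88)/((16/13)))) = -128 * sqrt(11)/12441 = -0.03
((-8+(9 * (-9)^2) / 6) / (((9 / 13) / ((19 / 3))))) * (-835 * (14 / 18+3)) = -3275306.40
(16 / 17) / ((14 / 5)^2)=100 / 833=0.12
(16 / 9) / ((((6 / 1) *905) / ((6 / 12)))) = 4 / 24435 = 0.00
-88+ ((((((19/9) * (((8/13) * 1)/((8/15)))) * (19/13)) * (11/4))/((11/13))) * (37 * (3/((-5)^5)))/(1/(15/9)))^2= -33283590551/380250000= -87.53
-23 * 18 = -414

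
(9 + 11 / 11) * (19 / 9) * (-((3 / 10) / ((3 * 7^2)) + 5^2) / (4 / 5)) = -1163845 / 1764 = -659.78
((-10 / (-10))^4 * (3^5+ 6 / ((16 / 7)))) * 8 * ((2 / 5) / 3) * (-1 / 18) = -131 / 9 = -14.56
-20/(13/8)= -160/13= -12.31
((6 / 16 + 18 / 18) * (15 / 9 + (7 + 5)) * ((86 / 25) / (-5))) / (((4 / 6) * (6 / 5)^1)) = -19393 / 1200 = -16.16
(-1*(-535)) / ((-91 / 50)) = -26750 / 91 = -293.96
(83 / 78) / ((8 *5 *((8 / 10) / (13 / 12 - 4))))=-2905 / 29952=-0.10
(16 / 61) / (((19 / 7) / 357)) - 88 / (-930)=18643556 / 538935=34.59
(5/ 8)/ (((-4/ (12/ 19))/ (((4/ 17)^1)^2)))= -30/ 5491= -0.01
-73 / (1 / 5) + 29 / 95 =-34646 / 95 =-364.69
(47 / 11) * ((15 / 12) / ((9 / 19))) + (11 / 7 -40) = -75269 / 2772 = -27.15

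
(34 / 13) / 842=17 / 5473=0.00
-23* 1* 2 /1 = -46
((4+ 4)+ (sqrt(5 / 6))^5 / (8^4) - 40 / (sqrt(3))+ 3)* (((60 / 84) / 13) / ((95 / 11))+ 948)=-11465.05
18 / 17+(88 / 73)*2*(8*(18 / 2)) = 216738 / 1241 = 174.65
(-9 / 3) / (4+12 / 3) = -3 / 8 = -0.38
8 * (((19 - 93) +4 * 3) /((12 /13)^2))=-5239 /9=-582.11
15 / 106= 0.14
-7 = -7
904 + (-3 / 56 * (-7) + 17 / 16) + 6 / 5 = 72531 / 80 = 906.64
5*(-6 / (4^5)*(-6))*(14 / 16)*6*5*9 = 42525 / 1024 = 41.53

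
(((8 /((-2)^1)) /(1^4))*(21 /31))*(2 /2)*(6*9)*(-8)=36288 /31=1170.58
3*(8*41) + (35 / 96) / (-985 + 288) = 984.00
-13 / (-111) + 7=7.12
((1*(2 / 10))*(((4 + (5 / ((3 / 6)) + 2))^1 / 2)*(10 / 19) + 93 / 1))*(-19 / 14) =-1847 / 70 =-26.39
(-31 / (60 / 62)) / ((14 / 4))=-961 / 105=-9.15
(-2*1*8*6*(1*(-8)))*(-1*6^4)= -995328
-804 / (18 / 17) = -2278 / 3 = -759.33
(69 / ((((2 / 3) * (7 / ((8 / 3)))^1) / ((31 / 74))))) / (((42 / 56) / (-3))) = -17112 / 259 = -66.07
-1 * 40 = -40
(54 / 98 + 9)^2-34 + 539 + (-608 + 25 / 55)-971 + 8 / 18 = -233391661 / 237699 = -981.88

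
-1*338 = -338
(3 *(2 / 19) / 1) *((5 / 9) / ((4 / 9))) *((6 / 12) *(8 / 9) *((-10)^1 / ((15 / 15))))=-100 / 57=-1.75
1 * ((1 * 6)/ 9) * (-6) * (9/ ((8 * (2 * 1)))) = -9/ 4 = -2.25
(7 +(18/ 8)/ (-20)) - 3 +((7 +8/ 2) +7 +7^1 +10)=3111/ 80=38.89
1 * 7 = 7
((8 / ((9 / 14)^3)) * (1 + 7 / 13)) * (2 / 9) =878080 / 85293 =10.29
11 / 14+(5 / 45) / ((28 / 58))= 64 / 63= 1.02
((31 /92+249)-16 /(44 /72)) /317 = 225833 /320804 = 0.70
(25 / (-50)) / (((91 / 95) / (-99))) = 9405 / 182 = 51.68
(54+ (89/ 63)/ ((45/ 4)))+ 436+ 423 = 2588711/ 2835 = 913.13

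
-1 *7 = -7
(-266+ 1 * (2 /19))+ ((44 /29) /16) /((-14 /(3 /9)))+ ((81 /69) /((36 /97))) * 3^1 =-545908753 /2129064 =-256.41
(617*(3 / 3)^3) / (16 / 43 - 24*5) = -26531 / 5144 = -5.16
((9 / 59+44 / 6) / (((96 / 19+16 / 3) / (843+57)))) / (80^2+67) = 5664375 / 56469844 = 0.10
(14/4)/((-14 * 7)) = -1/28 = -0.04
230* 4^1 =920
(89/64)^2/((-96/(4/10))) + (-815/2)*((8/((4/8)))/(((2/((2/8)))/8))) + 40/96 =-2136339707/327680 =-6519.59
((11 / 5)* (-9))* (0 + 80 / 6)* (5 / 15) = -88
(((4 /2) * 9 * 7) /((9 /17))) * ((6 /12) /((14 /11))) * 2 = 187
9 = 9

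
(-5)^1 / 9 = -5 / 9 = -0.56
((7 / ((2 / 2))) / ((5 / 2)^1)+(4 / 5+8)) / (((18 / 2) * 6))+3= 434 / 135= 3.21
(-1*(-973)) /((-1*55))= -973 /55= -17.69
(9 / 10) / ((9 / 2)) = 0.20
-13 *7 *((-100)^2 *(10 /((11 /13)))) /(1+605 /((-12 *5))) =1419600000 /1199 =1183986.66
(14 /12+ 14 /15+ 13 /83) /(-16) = -1873 /13280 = -0.14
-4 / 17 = -0.24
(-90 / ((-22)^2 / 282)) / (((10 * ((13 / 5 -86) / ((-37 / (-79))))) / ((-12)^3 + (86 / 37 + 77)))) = -129017115 / 2657402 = -48.55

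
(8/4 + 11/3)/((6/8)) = 68/9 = 7.56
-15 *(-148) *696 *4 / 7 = 6180480 / 7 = 882925.71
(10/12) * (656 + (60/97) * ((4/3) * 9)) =160880/291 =552.85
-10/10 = -1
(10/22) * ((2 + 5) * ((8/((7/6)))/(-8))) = -30/11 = -2.73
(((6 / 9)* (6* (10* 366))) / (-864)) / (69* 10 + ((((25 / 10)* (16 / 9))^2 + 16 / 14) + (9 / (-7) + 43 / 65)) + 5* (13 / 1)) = -1248975 / 57145282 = -0.02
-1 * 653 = -653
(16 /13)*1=16 /13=1.23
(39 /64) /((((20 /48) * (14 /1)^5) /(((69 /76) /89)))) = 8073 /291027322880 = 0.00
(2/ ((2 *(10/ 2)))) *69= 69/ 5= 13.80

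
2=2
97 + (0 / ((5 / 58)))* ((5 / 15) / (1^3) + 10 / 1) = 97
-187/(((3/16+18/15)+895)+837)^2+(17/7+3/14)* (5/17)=3557199716185/4576655805358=0.78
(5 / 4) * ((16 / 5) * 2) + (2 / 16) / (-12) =767 / 96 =7.99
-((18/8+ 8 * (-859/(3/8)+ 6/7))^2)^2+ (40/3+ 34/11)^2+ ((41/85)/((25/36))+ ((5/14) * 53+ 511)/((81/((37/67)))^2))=-112549609440000578.47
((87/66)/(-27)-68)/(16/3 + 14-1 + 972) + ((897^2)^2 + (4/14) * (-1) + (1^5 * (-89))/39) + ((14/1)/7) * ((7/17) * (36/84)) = 589152775438983738725/910035126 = 647395642878.72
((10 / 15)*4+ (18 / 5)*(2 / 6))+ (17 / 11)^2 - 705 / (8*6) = -244877 / 29040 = -8.43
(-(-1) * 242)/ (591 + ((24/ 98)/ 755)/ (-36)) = 13429185/ 32796067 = 0.41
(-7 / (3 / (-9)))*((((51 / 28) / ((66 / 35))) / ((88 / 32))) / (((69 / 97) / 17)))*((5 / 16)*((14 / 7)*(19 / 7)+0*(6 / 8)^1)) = 13315675 / 44528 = 299.04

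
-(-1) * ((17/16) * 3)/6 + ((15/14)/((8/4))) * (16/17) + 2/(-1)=-3673/3808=-0.96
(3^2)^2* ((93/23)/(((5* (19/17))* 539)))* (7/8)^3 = 896427/12305920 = 0.07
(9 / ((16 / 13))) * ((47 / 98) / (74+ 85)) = 1833 / 83104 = 0.02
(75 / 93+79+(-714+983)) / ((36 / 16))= 43252 / 279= 155.03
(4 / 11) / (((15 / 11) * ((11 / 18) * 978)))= 4 / 8965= 0.00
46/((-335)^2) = 46/112225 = 0.00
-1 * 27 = -27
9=9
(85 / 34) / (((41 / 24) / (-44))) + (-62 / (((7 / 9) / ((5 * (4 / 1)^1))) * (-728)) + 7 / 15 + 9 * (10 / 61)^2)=-89637781276 / 1457720355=-61.49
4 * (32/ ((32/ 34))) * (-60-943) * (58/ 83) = -7911664/ 83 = -95321.25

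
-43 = -43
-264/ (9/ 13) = -1144/ 3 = -381.33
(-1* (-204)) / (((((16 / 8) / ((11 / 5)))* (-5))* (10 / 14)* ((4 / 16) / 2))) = -62832 / 125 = -502.66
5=5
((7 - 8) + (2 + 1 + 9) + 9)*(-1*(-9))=180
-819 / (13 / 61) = -3843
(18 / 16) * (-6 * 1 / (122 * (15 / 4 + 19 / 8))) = -0.01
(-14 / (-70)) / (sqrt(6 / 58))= sqrt(87) / 15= 0.62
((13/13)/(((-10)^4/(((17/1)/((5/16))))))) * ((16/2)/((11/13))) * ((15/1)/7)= 5304/48125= 0.11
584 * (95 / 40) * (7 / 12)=9709 / 12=809.08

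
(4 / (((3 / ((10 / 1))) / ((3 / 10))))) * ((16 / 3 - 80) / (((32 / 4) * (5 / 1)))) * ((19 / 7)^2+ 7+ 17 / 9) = -114704 / 945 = -121.38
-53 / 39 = -1.36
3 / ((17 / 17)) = 3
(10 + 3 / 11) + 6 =179 / 11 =16.27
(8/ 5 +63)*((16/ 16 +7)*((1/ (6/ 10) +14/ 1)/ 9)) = 121448/ 135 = 899.61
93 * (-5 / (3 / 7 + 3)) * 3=-406.88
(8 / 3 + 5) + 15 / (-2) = 1 / 6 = 0.17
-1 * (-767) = 767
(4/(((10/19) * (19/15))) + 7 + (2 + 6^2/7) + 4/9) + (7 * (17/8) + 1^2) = 18377/504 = 36.46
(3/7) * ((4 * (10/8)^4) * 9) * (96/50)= 2025/28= 72.32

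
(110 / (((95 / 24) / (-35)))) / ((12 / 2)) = -162.11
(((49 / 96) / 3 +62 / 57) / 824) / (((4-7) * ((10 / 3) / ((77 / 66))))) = -0.00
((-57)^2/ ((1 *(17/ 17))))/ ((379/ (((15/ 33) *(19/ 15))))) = 20577/ 4169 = 4.94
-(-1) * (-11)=-11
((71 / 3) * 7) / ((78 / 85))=42245 / 234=180.53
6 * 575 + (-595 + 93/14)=40063/14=2861.64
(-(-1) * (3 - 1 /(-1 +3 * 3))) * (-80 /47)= -230 /47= -4.89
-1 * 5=-5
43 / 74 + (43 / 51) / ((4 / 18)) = 2752 / 629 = 4.38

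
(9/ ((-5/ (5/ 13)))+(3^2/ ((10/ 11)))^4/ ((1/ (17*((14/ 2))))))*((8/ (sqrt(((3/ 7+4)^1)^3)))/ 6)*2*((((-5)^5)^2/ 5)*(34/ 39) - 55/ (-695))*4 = 2133733284019282593998*sqrt(217)/ 14109281875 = 2227743005890.61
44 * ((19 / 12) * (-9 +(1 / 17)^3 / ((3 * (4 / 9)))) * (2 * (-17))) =21317.64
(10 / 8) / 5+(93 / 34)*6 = 16.66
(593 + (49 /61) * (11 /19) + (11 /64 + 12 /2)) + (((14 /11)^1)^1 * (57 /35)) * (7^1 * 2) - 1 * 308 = 1308170251 /4079680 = 320.66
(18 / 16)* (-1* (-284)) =639 / 2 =319.50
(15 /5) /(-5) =-0.60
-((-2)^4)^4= -65536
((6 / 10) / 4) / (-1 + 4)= 1 / 20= 0.05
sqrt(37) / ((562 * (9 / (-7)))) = -0.01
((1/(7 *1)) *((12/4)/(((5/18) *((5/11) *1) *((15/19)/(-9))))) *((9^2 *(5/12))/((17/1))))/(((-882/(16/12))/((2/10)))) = 0.02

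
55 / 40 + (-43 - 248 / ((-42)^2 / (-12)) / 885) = -43319651 / 1040760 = -41.62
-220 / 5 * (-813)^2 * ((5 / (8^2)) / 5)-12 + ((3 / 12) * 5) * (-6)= -7270971 / 16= -454435.69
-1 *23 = -23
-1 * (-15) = 15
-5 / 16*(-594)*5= 7425 / 8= 928.12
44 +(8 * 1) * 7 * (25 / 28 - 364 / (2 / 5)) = -50866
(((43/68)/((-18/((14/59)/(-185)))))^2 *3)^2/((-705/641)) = -5261674909841/155972220959761794455479200000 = -0.00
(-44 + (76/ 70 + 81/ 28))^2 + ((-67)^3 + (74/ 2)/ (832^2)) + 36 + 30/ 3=-253642104499699/ 847974400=-299115.29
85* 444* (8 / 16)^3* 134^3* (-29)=-329173072980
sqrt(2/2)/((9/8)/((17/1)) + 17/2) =136/1165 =0.12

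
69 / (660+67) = 69 / 727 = 0.09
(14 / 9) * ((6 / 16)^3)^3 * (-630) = -4822335 / 33554432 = -0.14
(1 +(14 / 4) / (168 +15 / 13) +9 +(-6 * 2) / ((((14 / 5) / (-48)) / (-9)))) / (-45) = 56689583 / 1385370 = 40.92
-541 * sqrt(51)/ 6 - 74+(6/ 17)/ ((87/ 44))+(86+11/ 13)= 83475/ 6409 - 541 * sqrt(51)/ 6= -630.89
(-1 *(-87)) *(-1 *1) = -87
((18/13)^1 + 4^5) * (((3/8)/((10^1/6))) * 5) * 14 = 419895/26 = 16149.81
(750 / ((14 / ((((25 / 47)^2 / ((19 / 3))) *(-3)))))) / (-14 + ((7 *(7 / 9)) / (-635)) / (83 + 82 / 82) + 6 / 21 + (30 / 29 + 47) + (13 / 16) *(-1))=-16780668750000 / 78315204095071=-0.21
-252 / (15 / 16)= -268.80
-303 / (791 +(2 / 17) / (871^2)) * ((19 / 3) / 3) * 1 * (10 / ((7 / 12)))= -989965813720 / 71410118703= -13.86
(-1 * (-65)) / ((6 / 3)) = 65 / 2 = 32.50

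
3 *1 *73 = 219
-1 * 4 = -4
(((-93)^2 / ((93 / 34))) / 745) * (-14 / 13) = -44268 / 9685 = -4.57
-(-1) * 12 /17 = 0.71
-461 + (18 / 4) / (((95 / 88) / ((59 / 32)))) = -344519 / 760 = -453.31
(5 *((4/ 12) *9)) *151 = 2265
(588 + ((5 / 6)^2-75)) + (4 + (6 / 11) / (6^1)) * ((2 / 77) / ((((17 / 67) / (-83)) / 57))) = -760724773 / 518364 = -1467.55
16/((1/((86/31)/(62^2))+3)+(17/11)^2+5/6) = 499488/43450763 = 0.01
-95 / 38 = -2.50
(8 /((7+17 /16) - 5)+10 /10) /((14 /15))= 3.87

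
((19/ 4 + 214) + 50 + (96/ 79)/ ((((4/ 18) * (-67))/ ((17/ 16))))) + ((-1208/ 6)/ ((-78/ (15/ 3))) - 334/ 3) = 421695511/ 2477124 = 170.24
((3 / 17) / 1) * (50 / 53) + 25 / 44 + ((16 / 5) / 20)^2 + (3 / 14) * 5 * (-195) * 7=-36218256321 / 24777500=-1461.74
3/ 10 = 0.30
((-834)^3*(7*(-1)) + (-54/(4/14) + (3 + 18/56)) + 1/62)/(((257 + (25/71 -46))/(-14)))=-250250092088779/930372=-268978529.11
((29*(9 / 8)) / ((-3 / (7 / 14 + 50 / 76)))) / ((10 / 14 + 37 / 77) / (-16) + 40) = -24563 / 77881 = -0.32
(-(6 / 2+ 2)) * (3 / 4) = -3.75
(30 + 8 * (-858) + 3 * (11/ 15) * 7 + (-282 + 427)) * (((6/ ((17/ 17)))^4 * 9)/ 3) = -129734784/ 5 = -25946956.80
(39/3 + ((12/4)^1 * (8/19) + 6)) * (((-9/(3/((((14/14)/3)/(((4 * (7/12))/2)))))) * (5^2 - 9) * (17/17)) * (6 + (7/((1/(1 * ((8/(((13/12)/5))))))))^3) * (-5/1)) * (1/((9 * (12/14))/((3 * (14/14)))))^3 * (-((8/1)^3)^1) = -722411777693.66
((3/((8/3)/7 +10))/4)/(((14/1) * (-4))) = -9/6976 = -0.00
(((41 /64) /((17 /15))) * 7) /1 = 4305 /1088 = 3.96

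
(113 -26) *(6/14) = 261/7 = 37.29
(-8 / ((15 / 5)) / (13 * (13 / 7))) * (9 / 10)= -84 / 845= -0.10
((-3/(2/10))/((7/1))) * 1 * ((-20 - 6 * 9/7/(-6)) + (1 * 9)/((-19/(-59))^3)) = -180605220/336091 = -537.37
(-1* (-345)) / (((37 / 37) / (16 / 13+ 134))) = 606510 / 13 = 46654.62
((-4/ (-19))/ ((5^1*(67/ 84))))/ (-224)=-3/ 12730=-0.00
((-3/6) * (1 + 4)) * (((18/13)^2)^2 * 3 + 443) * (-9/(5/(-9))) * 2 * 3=-3151090593/28561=-110328.44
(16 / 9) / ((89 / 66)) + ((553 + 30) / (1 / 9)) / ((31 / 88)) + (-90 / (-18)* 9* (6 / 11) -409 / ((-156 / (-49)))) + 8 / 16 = 14792.61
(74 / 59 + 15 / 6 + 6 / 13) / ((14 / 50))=161675 / 10738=15.06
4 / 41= 0.10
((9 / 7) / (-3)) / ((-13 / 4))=12 / 91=0.13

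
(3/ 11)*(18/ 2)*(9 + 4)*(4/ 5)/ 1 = 1404/ 55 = 25.53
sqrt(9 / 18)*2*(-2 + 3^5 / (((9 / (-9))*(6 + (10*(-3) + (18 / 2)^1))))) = 71*sqrt(2) / 5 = 20.08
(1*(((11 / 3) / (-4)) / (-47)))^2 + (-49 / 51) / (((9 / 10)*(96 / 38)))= -20547277 / 48668688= -0.42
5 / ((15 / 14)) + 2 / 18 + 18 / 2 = 124 / 9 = 13.78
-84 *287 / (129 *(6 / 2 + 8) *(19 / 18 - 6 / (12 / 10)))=144648 / 33583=4.31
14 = 14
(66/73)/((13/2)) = 132/949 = 0.14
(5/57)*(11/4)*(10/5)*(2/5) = 11/57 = 0.19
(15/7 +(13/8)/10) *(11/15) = 14201/8400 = 1.69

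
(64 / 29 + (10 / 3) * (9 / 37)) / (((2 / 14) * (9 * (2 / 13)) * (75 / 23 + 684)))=3388567 / 152648199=0.02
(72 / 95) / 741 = 24 / 23465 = 0.00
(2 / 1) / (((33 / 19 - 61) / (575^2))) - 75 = -6324100 / 563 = -11232.86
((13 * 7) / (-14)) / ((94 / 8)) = -26 / 47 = -0.55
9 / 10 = 0.90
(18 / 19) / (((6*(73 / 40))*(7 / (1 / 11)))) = 120 / 106799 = 0.00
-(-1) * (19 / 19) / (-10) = -1 / 10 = -0.10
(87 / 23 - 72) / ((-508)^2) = -1569 / 5935472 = -0.00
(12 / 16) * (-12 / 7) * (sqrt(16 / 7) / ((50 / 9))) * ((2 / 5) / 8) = -0.02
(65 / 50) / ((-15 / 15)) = -13 / 10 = -1.30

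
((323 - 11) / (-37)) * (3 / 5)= -936 / 185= -5.06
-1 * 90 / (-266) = 45 / 133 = 0.34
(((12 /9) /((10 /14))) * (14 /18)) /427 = 28 /8235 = 0.00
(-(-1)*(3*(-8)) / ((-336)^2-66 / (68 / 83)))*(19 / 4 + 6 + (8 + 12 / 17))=-5292 / 1278575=-0.00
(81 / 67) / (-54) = -3 / 134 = -0.02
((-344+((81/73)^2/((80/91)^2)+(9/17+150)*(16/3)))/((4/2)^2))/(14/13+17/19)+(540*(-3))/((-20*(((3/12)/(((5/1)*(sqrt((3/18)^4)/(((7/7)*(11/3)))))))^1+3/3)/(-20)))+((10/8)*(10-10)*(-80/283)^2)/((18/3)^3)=-3321452487989379/21459379942400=-154.78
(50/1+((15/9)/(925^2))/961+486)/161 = 264437409001/79429893375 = 3.33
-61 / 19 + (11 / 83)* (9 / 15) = -24688 / 7885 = -3.13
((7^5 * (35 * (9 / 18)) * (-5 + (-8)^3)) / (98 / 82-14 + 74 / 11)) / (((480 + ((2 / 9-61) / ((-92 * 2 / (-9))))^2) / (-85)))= -197355805117055200 / 45363793949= -4350513.66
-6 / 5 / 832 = -3 / 2080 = -0.00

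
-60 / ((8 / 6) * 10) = -9 / 2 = -4.50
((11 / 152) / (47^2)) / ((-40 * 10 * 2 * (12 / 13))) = -143 / 3223372800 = -0.00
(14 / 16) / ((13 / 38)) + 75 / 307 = 2.80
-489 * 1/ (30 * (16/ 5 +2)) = -163/ 52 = -3.13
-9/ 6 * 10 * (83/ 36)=-415/ 12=-34.58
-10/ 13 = -0.77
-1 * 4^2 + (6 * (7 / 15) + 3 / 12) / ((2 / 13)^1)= 153 / 40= 3.82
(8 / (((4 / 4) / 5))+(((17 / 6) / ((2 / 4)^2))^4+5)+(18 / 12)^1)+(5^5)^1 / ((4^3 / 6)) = 43642655 / 2592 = 16837.44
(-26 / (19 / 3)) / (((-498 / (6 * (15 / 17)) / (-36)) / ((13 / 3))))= -182520 / 26809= -6.81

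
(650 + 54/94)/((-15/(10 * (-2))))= 122308/141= 867.43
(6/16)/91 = 3/728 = 0.00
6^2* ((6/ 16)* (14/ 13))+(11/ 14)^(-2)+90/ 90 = 26990/ 1573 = 17.16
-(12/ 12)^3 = -1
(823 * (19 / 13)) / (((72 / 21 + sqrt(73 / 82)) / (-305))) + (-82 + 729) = -13066897591 / 113503 + 46738993 * sqrt(5986) / 113503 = -83264.20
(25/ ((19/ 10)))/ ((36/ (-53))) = -19.37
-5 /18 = -0.28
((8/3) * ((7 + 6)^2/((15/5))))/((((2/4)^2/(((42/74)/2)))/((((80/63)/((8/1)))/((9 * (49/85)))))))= 2298400/440559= 5.22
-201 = -201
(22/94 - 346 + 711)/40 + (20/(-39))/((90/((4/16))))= 3012163/329940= 9.13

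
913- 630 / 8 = 3337 / 4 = 834.25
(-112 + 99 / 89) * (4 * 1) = -39476 / 89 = -443.55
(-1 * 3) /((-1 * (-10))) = -3 /10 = -0.30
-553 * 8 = -4424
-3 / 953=-0.00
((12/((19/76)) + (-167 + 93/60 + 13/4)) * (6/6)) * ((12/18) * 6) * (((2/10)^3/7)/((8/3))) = -1713/8750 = -0.20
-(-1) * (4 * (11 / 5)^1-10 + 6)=4.80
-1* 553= -553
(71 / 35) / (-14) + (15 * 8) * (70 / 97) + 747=833.45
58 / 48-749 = -747.79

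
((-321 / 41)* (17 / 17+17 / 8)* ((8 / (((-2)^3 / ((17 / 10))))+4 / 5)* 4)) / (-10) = -2889 / 328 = -8.81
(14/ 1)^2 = 196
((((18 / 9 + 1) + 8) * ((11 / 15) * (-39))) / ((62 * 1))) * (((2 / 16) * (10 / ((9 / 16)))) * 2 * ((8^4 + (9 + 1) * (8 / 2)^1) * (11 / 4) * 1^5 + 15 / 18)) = -214711354 / 837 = -256524.92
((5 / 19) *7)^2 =1225 / 361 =3.39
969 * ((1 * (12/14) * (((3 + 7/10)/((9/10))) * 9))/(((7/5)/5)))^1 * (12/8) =8066925/49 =164631.12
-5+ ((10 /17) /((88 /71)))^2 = -4.77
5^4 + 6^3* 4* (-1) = -239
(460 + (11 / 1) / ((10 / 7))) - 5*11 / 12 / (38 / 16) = 265489 / 570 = 465.77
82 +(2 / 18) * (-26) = 712 / 9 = 79.11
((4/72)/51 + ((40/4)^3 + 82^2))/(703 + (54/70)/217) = 4895759785/445589856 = 10.99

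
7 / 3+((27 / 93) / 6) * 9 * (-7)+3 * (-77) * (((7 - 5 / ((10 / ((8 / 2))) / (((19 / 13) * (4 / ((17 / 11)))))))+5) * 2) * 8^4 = -344937951953 / 41106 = -8391425.87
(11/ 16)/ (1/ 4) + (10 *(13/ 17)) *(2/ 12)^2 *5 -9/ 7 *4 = -5701/ 4284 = -1.33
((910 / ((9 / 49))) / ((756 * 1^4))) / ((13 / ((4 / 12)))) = 245 / 1458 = 0.17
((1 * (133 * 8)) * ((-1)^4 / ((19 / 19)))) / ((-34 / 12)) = -6384 / 17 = -375.53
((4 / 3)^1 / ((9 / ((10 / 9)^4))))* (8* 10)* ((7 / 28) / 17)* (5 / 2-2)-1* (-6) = 6.13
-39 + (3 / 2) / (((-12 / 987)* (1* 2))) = -1611 / 16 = -100.69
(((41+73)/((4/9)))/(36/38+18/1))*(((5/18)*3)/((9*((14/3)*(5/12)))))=361/560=0.64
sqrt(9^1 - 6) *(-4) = -4 *sqrt(3) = -6.93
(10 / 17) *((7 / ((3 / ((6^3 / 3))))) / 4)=420 / 17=24.71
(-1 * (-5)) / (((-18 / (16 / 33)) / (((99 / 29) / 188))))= -10 / 4089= -0.00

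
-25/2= -12.50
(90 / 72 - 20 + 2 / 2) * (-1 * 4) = 71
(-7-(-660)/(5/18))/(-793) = -2369/793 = -2.99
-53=-53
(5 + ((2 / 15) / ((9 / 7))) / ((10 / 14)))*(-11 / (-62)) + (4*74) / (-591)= 3396791 / 8244450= 0.41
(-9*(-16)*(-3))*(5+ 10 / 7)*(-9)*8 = 1399680 / 7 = 199954.29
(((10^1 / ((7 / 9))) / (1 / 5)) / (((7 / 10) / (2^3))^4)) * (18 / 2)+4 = 9870177.14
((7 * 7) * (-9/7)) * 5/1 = -315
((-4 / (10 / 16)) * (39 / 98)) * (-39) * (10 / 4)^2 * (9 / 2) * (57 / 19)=410670 / 49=8381.02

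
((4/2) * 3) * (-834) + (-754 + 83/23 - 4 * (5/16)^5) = -34695092419/6029312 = -5754.40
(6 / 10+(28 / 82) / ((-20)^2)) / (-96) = -4927 / 787200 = -0.01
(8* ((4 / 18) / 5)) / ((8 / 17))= 34 / 45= 0.76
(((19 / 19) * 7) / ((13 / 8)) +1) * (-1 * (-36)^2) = -89424 / 13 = -6878.77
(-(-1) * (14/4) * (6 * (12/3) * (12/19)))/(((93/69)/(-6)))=-236.17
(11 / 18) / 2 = 11 / 36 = 0.31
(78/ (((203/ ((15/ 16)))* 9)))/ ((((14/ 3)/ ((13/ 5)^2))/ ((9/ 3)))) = 19773/ 113680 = 0.17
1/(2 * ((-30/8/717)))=-478/5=-95.60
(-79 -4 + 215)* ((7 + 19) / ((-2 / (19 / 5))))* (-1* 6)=195624 / 5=39124.80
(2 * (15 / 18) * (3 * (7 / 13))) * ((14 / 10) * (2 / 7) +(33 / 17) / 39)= 3479 / 2873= 1.21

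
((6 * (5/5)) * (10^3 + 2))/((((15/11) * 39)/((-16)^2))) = 1881088/65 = 28939.82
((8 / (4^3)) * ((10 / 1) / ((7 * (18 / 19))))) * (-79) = -7505 / 504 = -14.89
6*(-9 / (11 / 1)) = -54 / 11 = -4.91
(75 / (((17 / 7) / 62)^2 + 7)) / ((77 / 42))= 84760200 / 14506591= 5.84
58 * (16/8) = 116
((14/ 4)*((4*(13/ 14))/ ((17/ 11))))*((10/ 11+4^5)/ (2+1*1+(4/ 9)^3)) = 106843698/ 38267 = 2792.06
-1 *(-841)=841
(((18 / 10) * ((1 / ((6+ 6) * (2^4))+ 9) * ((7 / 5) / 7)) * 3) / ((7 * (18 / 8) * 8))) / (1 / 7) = 0.54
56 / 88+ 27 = 304 / 11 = 27.64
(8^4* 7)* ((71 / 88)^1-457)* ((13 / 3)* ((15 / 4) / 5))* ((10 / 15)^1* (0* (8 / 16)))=0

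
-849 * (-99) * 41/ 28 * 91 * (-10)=-223995915/ 2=-111997957.50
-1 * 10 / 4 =-5 / 2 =-2.50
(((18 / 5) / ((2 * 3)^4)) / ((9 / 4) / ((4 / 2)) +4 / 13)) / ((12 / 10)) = 13 / 8046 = 0.00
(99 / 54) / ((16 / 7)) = 77 / 96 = 0.80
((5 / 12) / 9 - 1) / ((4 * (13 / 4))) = -103 / 1404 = -0.07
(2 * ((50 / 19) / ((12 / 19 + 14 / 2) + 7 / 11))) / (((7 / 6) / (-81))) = -2475 / 56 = -44.20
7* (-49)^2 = 16807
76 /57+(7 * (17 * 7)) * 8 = 19996 /3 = 6665.33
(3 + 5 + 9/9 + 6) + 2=17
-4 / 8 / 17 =-1 / 34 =-0.03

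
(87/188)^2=7569/35344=0.21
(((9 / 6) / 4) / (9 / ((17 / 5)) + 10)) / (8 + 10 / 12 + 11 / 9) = 459 / 155660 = 0.00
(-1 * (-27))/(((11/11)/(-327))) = -8829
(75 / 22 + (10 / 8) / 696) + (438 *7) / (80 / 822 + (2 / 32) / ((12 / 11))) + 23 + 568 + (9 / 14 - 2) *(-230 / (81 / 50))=9904359291089 / 480398688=20616.96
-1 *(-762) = 762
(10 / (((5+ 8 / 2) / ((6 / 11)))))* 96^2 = 61440 / 11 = 5585.45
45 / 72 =5 / 8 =0.62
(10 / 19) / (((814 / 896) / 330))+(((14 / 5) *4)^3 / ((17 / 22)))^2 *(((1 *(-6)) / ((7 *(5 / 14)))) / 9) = -41965716267451648 / 47617265625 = -881313.02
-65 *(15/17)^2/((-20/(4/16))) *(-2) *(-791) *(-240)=-69410250/289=-240173.88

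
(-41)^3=-68921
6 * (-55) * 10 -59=-3359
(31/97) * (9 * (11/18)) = 341/194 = 1.76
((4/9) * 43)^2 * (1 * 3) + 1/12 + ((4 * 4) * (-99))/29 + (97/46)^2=433100201/414207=1045.61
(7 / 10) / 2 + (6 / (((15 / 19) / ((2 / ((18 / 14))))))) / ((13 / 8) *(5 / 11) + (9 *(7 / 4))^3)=174813443 / 495186660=0.35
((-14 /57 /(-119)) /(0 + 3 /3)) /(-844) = -1 /408918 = -0.00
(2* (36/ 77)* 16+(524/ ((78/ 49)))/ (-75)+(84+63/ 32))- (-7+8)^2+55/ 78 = 693663143/ 7207200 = 96.25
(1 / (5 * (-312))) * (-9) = 3 / 520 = 0.01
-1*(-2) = 2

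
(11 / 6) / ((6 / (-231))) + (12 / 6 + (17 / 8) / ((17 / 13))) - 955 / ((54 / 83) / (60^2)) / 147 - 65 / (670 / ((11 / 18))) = -945894373 / 26264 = -36014.86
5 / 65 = 0.08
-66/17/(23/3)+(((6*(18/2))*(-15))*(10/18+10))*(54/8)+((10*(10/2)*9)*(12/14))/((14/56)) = -307475397/5474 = -56170.15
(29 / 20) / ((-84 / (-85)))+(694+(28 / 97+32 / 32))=22708669 / 32592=696.76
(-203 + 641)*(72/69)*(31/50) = 162936/575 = 283.37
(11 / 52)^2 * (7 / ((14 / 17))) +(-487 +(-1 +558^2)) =1681219465 / 5408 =310876.38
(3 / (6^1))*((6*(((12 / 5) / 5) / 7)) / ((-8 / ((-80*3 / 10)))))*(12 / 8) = 162 / 175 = 0.93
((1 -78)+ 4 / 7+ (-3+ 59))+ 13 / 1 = -52 / 7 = -7.43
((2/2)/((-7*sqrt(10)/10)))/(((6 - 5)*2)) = -sqrt(10)/14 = -0.23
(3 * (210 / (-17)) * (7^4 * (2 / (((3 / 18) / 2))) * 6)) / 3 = -72606240 / 17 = -4270955.29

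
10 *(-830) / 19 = -8300 / 19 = -436.84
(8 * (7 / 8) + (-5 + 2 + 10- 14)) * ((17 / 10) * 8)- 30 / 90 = -1 / 3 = -0.33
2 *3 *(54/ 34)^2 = 4374/ 289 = 15.13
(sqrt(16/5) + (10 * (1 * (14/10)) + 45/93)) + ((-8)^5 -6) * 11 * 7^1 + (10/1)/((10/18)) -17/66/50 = -258160752827/102300 + 4 * sqrt(5)/5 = -2523563.73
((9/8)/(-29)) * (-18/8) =81/928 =0.09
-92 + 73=-19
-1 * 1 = -1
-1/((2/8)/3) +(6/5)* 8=-12/5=-2.40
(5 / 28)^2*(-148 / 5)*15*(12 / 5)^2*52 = -207792 / 49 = -4240.65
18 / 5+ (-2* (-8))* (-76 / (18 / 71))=-215678 / 45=-4792.84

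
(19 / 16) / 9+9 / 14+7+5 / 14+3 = 1603 / 144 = 11.13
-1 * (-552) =552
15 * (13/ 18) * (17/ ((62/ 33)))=12155/ 124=98.02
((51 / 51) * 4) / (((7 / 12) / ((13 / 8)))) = 78 / 7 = 11.14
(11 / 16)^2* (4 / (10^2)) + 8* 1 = 51321 / 6400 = 8.02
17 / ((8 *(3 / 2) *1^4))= 17 / 12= 1.42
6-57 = -51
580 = 580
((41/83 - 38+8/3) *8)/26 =-34700/3237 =-10.72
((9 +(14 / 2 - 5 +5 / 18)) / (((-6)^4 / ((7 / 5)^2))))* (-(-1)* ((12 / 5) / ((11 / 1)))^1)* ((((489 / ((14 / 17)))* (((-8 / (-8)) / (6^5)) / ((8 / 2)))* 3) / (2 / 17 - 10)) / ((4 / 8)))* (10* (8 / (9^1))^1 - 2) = -0.00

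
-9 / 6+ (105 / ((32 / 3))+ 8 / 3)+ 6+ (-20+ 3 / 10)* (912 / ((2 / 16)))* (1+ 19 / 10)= -416803.47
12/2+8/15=98/15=6.53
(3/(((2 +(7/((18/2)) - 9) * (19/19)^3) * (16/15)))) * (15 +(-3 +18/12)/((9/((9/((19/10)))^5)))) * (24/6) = 383538448575/554646176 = 691.50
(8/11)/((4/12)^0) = 8/11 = 0.73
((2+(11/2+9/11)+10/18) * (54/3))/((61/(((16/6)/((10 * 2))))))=3514/10065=0.35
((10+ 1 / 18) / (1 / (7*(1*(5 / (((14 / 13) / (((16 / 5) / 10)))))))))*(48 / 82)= 37648 / 615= 61.22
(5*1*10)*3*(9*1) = 1350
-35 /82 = -0.43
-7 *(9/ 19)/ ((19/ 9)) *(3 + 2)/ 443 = -2835/ 159923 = -0.02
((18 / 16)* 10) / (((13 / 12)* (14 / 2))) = 135 / 91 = 1.48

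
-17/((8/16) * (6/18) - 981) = 102/5885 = 0.02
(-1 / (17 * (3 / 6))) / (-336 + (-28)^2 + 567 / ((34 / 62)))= -2 / 25193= -0.00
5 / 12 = 0.42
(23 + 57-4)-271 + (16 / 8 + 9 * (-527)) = -4936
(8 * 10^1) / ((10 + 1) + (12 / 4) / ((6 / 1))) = 160 / 23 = 6.96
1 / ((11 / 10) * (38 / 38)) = 10 / 11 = 0.91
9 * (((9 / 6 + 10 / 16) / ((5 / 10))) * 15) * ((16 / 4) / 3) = 765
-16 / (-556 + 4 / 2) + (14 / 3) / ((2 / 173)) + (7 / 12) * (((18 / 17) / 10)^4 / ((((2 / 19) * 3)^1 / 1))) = 140094447526267 / 347029755000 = 403.70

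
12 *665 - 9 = 7971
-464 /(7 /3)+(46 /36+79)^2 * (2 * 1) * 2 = 14503423 /567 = 25579.23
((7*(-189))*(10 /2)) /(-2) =6615 /2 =3307.50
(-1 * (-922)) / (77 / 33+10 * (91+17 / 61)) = 168726 / 167467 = 1.01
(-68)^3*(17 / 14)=-2672672 / 7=-381810.29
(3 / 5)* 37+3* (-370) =-5439 / 5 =-1087.80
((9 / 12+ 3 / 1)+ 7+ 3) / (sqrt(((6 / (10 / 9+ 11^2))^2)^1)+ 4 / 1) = 3.40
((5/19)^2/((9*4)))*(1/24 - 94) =-56375/311904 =-0.18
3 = 3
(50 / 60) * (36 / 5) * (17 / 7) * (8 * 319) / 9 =86768 / 21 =4131.81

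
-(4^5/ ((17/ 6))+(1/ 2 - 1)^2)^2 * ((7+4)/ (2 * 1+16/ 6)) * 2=-616624.95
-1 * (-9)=9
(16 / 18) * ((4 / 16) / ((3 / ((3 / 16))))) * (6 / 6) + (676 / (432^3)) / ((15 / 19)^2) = 63046609 / 4534963200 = 0.01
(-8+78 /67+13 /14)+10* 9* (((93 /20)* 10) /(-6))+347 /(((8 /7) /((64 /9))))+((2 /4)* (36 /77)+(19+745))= 103073924 /46431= 2219.94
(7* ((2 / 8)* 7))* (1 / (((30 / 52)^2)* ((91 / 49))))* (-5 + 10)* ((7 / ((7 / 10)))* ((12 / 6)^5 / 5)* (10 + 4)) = 3995264 / 45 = 88783.64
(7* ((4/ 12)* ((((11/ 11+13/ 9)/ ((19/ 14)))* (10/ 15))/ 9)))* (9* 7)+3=34801/ 1539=22.61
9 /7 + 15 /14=33 /14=2.36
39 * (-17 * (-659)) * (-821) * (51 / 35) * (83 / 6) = -506138197227 / 70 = -7230545674.67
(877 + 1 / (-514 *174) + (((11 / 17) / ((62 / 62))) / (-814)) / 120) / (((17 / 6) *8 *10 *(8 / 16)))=986716959727 / 127511886400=7.74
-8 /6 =-4 /3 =-1.33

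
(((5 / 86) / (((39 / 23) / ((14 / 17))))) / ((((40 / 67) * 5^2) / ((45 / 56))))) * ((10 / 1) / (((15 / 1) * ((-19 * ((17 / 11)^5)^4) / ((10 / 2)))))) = -1036707742191074974178741 / 23482413762882104061672507896224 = -0.00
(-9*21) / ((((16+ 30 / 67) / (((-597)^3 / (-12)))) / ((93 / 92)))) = -83525925039669 / 405536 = -205964267.14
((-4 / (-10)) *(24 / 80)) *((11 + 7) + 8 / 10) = 282 / 125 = 2.26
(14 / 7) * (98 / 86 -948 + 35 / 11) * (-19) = 16961680 / 473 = 35859.79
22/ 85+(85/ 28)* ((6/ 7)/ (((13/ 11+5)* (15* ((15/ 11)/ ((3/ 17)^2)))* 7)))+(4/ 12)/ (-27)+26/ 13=721534019/ 321171480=2.25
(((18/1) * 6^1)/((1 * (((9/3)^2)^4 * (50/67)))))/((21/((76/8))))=0.01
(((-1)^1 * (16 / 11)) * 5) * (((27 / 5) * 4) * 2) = -3456 / 11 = -314.18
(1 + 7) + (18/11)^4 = 15.17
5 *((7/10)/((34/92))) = 161/17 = 9.47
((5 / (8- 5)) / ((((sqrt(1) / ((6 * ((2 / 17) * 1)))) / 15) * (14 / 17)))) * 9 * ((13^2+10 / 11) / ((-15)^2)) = 145.64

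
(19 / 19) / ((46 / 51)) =1.11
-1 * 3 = -3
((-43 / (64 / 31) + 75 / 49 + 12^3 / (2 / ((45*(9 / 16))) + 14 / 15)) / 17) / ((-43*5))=-216988627 / 469945280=-0.46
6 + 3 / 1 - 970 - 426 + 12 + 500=-875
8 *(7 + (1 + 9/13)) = 904/13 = 69.54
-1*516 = -516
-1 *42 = -42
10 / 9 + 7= 73 / 9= 8.11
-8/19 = -0.42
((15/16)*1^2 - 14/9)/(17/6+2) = -89/696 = -0.13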